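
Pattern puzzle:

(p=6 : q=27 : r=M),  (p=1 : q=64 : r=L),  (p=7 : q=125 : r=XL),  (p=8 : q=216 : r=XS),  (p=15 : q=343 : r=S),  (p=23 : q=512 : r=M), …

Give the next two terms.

(p=38 : q=729 : r=L), (p=61 : q=1000 : r=XL)

P: 6, 1, 7, 8, 15, 23 → 38 → 61 (each term is the sum of the two before it).
For the q, perfect cubes: 3³, 4³, 5³, …: 27, 64, 125, 216, 343, 512 → 729 → 1000.
R goes M, L, XL, XS, S, M → L → XL (repeats M → L → XL → XS → S).
Putting the parts together: (p=38 : q=729 : r=L) and then (p=61 : q=1000 : r=XL).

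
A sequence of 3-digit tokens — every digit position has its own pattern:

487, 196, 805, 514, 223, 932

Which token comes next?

First digit: 4, 1, 8, 5, 2, 9 → 6 (−3 each step, mod 10).
Second digit: +1 each step, mod 10; 8, 9, 0, 1, 2, 3 → 4.
Third digit — −1 each step, mod 10: 7, 6, 5, 4, 3, 2 → 1.
Combining the parts gives 641.

641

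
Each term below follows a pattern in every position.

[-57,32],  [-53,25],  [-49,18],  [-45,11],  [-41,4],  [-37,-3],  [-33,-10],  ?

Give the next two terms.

[-29,-17], [-25,-24]

First value: +4 each step; -57, -53, -49, -45, -41, -37, -33 → -29 → -25.
For the second value, −7 each step: 32, 25, 18, 11, 4, -3, -10 → -17 → -24.
Putting the parts together: [-29,-17] and then [-25,-24].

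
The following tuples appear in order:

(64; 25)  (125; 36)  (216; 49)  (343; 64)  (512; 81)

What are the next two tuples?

(729; 100), (1000; 121)

First entry goes 64, 125, 216, 343, 512 → 729 → 1000 (perfect cubes: 4³, 5³, 6³, …).
Second entry — perfect squares: 5², 6², 7², …: 25, 36, 49, 64, 81 → 100 → 121.
Putting the parts together: (729; 100) and then (1000; 121).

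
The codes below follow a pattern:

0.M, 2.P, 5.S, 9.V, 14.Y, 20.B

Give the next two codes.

First component: 0, 2, 5, 9, 14, 20 → 27 → 35 (differences are 2, 3, 4, … (increasing by 1 each time)).
Letter: M, P, S, V, Y, B → E → H (letters move forward 3 places in the alphabet, wrapping Z→A).
Putting the parts together: 27.E and then 35.H.

27.E, 35.H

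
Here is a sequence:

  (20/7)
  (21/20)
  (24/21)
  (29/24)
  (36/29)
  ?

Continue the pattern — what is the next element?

First slot: differences are 1, 3, 5, … (increasing by 2 each time), so 20, 21, 24, 29, 36 → 45.
For the second slot, always the previous value of the first slot: 7, 20, 21, 24, 29 → 36.
So the next element is (45/36).

(45/36)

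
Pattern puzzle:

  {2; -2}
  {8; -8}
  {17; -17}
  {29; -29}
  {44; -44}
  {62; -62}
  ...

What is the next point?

First component: differences are 6, 9, 12, … (increasing by 3 each time), so 2, 8, 17, 29, 44, 62 → 83.
Second component: always the negative of the first component; -2, -8, -17, -29, -44, -62 → -83.
Combining the parts gives {83; -83}.

{83; -83}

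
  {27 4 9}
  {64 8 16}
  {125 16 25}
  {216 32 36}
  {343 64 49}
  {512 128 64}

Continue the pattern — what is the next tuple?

{729 256 81}

First coordinate: 27, 64, 125, 216, 343, 512 → 729 (perfect cubes: 3³, 4³, 5³, …).
Second coordinate — ×2 each step: 4, 8, 16, 32, 64, 128 → 256.
Third coordinate: perfect squares: 3², 4², 5², …; 9, 16, 25, 36, 49, 64 → 81.
So the next tuple is {729 256 81}.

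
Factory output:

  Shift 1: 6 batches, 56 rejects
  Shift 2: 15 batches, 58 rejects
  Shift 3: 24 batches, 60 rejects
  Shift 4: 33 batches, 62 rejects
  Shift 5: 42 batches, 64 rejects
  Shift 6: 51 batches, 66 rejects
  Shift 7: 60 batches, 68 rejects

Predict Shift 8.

Batches: +9 each step, so 6, 15, 24, 33, 42, 51, 60 → 69.
Rejects goes 56, 58, 60, 62, 64, 66, 68 → 70 (+2 each step).
Putting it together: 69 batches, 70 rejects.

69 batches, 70 rejects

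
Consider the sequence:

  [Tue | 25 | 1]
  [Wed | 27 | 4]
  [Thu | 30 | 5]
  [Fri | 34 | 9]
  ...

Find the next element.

[Sat | 39 | 14]

Day: runs through the weekdays Mon→Sun, so Tue, Wed, Thu, Fri → Sat.
For the second part, differences are 2, 3, 4, … (increasing by 1 each time): 25, 27, 30, 34 → 39.
Third part: each term is the sum of the two before it, so 1, 4, 5, 9 → 14.
So the next element is [Sat | 39 | 14].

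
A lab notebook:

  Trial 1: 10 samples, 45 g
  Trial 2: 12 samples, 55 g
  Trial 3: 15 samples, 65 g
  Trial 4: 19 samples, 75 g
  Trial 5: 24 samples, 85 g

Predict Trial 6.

Samples: differences are 2, 3, 4, … (increasing by 1 each time); 10, 12, 15, 19, 24 → 30.
G: 45, 55, 65, 75, 85 → 95 (+10 each step).
Putting it together: 30 samples, 95 g.

30 samples, 95 g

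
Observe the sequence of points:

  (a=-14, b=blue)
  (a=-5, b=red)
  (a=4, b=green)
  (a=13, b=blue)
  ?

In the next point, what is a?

A goes -14, -5, 4, 13 → 22 (+9 each step).

22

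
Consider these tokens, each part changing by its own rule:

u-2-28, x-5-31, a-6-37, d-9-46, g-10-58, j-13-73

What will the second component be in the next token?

Second component goes 2, 5, 6, 9, 10, 13 → 14 (alternating steps +3, +1, +3, +1, …).

14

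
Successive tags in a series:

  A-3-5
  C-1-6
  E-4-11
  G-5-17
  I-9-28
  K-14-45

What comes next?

Letter: A, C, E, G, I, K → M (letters move forward 2 places in the alphabet).
Second component: each term is the sum of the two before it, so 3, 1, 4, 5, 9, 14 → 23.
For the third component, each term is the sum of the two before it: 5, 6, 11, 17, 28, 45 → 73.
Putting it together: M-23-73.

M-23-73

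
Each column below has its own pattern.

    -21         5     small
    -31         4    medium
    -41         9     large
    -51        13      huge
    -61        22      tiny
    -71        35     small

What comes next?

First component: -21, -31, -41, -51, -61, -71 → -81 (−10 each step).
Second component: each term is the sum of the two before it; 5, 4, 9, 13, 22, 35 → 57.
Size — repeats small → medium → large → huge → tiny: small, medium, large, huge, tiny, small → medium.
Combining the parts gives -81  57  medium.

-81  57  medium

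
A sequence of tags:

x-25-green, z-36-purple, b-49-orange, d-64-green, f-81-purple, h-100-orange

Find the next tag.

j-121-green

Letter goes x, z, b, d, f, h → j (letters move forward 2 places in the alphabet, wrapping Z→A).
Second component — perfect squares: 5², 6², 7², …: 25, 36, 49, 64, 81, 100 → 121.
For the colour, repeats green → purple → orange: green, purple, orange, green, purple, orange → green.
So the next tag is j-121-green.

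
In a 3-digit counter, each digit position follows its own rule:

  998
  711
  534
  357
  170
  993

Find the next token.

First digit: −2 each step, mod 10, so 9, 7, 5, 3, 1, 9 → 7.
Second digit — +2 each step, mod 10: 9, 1, 3, 5, 7, 9 → 1.
Third digit: 8, 1, 4, 7, 0, 3 → 6 (+3 each step, mod 10).
Putting it together: 716.

716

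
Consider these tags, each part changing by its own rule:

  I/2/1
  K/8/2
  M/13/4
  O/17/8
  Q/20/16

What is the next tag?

S/22/32

Letter goes I, K, M, O, Q → S (letters move forward 2 places in the alphabet).
For the second component, differences are 6, 5, 4, … (decreasing by 1 each time): 2, 8, 13, 17, 20 → 22.
Third component: 1, 2, 4, 8, 16 → 32 (×2 each step).
So the next tag is S/22/32.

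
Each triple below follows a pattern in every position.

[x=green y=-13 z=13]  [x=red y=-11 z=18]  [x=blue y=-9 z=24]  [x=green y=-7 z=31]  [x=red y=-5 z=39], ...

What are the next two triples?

X: green, red, blue, green, red → blue → green (repeats green → red → blue).
Y: +2 each step, so -13, -11, -9, -7, -5 → -3 → -1.
Z: differences are 5, 6, 7, … (increasing by 1 each time), so 13, 18, 24, 31, 39 → 48 → 58.
So the next two triples are [x=blue y=-3 z=48] and [x=green y=-1 z=58].

[x=blue y=-3 z=48], [x=green y=-1 z=58]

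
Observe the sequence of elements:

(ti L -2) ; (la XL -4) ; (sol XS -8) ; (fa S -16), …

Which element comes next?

For the note, runs backward through the solfège scale do→ti: ti, la, sol, fa → mi.
Size goes L, XL, XS, S → M (runs through clothing sizes XS→XL).
Third entry goes -2, -4, -8, -16 → -32 (×2 each step).
So the next element is (mi M -32).

(mi M -32)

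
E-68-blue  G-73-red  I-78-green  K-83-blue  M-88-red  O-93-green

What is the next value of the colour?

Letter: letters move forward 2 places in the alphabet, so E, G, I, K, M, O → Q.
Second component goes 68, 73, 78, 83, 88, 93 → 98 (+5 each step).
Colour: blue, red, green, blue, red, green → blue (repeats blue → red → green).

blue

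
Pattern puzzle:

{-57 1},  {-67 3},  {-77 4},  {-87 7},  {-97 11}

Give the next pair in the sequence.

{-107 18}

First value goes -57, -67, -77, -87, -97 → -107 (−10 each step).
Second value: each term is the sum of the two before it; 1, 3, 4, 7, 11 → 18.
Combining the parts gives {-107 18}.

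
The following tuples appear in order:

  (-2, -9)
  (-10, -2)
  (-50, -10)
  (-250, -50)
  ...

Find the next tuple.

(-1250, -250)

First slot: ×5 each step, so -2, -10, -50, -250 → -1250.
Second slot: always the previous value of the first slot, so -9, -2, -10, -50 → -250.
So the next tuple is (-1250, -250).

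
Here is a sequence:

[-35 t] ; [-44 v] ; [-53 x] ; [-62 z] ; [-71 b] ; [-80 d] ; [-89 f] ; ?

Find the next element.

[-98 h]

For the first component, −9 each step: -35, -44, -53, -62, -71, -80, -89 → -98.
Letter goes t, v, x, z, b, d, f → h (letters move forward 2 places in the alphabet, wrapping Z→A).
Combining the parts gives [-98 h].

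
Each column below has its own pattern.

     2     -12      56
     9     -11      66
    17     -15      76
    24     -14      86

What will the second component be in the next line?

-18

Second component: -12, -11, -15, -14 → -18 (alternating steps +1, −4, +1, −4, …).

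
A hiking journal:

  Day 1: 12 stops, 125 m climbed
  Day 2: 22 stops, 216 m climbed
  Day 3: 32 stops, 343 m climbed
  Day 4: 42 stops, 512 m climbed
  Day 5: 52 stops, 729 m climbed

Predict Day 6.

For the stops, +10 each step: 12, 22, 32, 42, 52 → 62.
M climbed — perfect cubes: 5³, 6³, 7³, …: 125, 216, 343, 512, 729 → 1000.
So the next line is 62 stops, 1000 m climbed.

62 stops, 1000 m climbed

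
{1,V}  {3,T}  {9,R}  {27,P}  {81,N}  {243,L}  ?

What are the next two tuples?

{729,J}, {2187,H}

First value goes 1, 3, 9, 27, 81, 243 → 729 → 2187 (×3 each step).
Letter: V, T, R, P, N, L → J → H (letters move back 2 places in the alphabet).
Putting the parts together: {729,J} and then {2187,H}.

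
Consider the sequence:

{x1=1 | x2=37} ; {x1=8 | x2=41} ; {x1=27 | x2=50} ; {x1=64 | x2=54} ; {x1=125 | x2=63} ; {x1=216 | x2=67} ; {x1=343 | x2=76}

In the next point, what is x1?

X1 — perfect cubes: 1³, 2³, 3³, …: 1, 8, 27, 64, 125, 216, 343 → 512.

512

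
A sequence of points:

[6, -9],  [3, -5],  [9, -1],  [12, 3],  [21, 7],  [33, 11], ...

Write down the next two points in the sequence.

[54, 15], [87, 19]

For the first part, each term is the sum of the two before it: 6, 3, 9, 12, 21, 33 → 54 → 87.
Second part: +4 each step, so -9, -5, -1, 3, 7, 11 → 15 → 19.
So the next two points are [54, 15] and [87, 19].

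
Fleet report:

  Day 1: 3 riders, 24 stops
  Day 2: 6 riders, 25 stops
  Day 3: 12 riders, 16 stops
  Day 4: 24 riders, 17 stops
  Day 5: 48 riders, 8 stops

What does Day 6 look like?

96 riders, 9 stops

Riders: ×2 each step; 3, 6, 12, 24, 48 → 96.
For the stops, alternating steps +1, −9, +1, −9, …: 24, 25, 16, 17, 8 → 9.
Combining the parts gives 96 riders, 9 stops.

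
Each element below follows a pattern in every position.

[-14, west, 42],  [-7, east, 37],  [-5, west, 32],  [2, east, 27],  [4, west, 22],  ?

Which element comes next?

[11, east, 17]

First coordinate: -14, -7, -5, 2, 4 → 11 (alternating steps +7, +2, +7, +2, …).
Direction: alternates west ↔ east, so west, east, west, east, west → east.
Third coordinate: −5 each step; 42, 37, 32, 27, 22 → 17.
So the next element is [11, east, 17].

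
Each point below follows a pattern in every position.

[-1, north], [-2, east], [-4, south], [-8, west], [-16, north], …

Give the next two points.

First component goes -1, -2, -4, -8, -16 → -32 → -64 (×2 each step).
Direction: repeats north → east → south → west, so north, east, south, west, north → east → south.
So the next two points are [-32, east] and [-64, south].

[-32, east], [-64, south]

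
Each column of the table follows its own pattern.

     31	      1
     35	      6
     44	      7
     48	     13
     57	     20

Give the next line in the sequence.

61  33

For the first component, alternating steps +4, +9, +4, +9, …: 31, 35, 44, 48, 57 → 61.
Second component — each term is the sum of the two before it: 1, 6, 7, 13, 20 → 33.
So the next line is 61  33.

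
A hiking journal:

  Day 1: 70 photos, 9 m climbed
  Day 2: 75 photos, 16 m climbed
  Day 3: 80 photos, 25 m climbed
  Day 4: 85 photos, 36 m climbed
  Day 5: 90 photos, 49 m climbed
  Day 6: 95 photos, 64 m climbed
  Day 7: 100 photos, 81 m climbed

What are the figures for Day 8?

Photos: 70, 75, 80, 85, 90, 95, 100 → 105 (+5 each step).
M climbed goes 9, 16, 25, 36, 49, 64, 81 → 100 (perfect squares: 3², 4², 5², …).
Combining the parts gives 105 photos, 100 m climbed.

105 photos, 100 m climbed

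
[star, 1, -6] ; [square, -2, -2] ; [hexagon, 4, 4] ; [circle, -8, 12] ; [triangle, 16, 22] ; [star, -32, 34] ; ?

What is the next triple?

Shape goes star, square, hexagon, circle, triangle, star → square (repeats star → square → hexagon → circle → triangle).
Second entry: ×(-2) each step, so 1, -2, 4, -8, 16, -32 → 64.
For the third entry, differences are 4, 6, 8, … (increasing by 2 each time): -6, -2, 4, 12, 22, 34 → 48.
Combining the parts gives [square, 64, 48].

[square, 64, 48]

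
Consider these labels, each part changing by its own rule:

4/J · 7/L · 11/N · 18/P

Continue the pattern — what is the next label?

First component: each term is the sum of the two before it, so 4, 7, 11, 18 → 29.
Letter: J, L, N, P → R (letters move forward 2 places in the alphabet).
Putting it together: 29/R.

29/R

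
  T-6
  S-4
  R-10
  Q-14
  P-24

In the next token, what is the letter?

Letter: T, S, R, Q, P → O (letters move back 1 place in the alphabet).
Second component: 6, 4, 10, 14, 24 → 38 (each term is the sum of the two before it).

O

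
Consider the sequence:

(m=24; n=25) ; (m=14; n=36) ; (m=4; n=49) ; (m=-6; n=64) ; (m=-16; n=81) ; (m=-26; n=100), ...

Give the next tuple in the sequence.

(m=-36; n=121)

M: 24, 14, 4, -6, -16, -26 → -36 (−10 each step).
N: 25, 36, 49, 64, 81, 100 → 121 (perfect squares: 5², 6², 7², …).
Combining the parts gives (m=-36; n=121).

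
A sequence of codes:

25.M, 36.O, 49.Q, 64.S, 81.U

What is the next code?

100.W

First component — perfect squares: 5², 6², 7², …: 25, 36, 49, 64, 81 → 100.
For the letter, letters move forward 2 places in the alphabet: M, O, Q, S, U → W.
So the next code is 100.W.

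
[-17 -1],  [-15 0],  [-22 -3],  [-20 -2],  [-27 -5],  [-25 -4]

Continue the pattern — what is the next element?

First value — alternating steps +2, −7, +2, −7, …: -17, -15, -22, -20, -27, -25 → -32.
Second value: -1, 0, -3, -2, -5, -4 → -7 (alternating steps +1, −3, +1, −3, …).
Putting it together: [-32 -7].

[-32 -7]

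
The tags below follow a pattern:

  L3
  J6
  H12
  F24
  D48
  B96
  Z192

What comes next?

Letter goes L, J, H, F, D, B, Z → X (letters move back 2 places in the alphabet, wrapping A→Z).
Second component goes 3, 6, 12, 24, 48, 96, 192 → 384 (×2 each step).
Putting it together: X384.

X384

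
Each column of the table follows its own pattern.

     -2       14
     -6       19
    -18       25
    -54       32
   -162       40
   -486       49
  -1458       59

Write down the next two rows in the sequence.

For the first component, ×3 each step: -2, -6, -18, -54, -162, -486, -1458 → -4374 → -13122.
Second component: 14, 19, 25, 32, 40, 49, 59 → 70 → 82 (differences are 5, 6, 7, … (increasing by 1 each time)).
Putting the parts together: -4374  70 and then -13122  82.

-4374  70; -13122  82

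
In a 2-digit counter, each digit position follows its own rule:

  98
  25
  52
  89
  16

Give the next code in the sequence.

43

For the first digit, +3 each step, mod 10: 9, 2, 5, 8, 1 → 4.
For the second digit, −3 each step, mod 10: 8, 5, 2, 9, 6 → 3.
Putting it together: 43.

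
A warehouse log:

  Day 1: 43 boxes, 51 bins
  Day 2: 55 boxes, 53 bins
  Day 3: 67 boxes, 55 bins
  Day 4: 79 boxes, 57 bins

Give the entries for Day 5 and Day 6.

Boxes: +12 each step; 43, 55, 67, 79 → 91 → 103.
Bins — +2 each step: 51, 53, 55, 57 → 59 → 61.
Putting the parts together: 91 boxes, 59 bins and then 103 boxes, 61 bins.

91 boxes, 59 bins; 103 boxes, 61 bins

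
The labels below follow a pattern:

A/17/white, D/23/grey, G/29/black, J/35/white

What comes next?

M/41/grey

Letter: letters move forward 3 places in the alphabet; A, D, G, J → M.
Second component: +6 each step; 17, 23, 29, 35 → 41.
For the shade, repeats white → grey → black: white, grey, black, white → grey.
So the next label is M/41/grey.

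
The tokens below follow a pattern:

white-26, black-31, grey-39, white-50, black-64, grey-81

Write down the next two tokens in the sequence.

white-101 then black-124

For the shade, repeats white → black → grey: white, black, grey, white, black, grey → white → black.
Second component: 26, 31, 39, 50, 64, 81 → 101 → 124 (differences are 5, 8, 11, … (increasing by 3 each time)).
Putting the parts together: white-101 and then black-124.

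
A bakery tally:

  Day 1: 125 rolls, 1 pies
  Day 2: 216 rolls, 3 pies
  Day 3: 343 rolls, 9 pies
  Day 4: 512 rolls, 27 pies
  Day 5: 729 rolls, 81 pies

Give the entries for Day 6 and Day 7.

1000 rolls, 243 pies; 1331 rolls, 729 pies

Rolls: perfect cubes: 5³, 6³, 7³, …; 125, 216, 343, 512, 729 → 1000 → 1331.
Pies goes 1, 3, 9, 27, 81 → 243 → 729 (×3 each step).
Putting the parts together: 1000 rolls, 243 pies and then 1331 rolls, 729 pies.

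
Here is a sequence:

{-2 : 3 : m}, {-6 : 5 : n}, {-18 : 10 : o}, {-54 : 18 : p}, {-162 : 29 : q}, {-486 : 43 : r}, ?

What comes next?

{-1458 : 60 : s}

For the first entry, ×3 each step: -2, -6, -18, -54, -162, -486 → -1458.
Second entry — differences are 2, 5, 8, … (increasing by 3 each time): 3, 5, 10, 18, 29, 43 → 60.
Letter — letters move forward 1 place in the alphabet: m, n, o, p, q, r → s.
Putting it together: {-1458 : 60 : s}.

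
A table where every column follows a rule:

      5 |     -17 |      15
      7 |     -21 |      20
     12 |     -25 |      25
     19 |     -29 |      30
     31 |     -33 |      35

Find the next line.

50  -37  40

First component goes 5, 7, 12, 19, 31 → 50 (each term is the sum of the two before it).
For the second component, −4 each step: -17, -21, -25, -29, -33 → -37.
Third component — +5 each step: 15, 20, 25, 30, 35 → 40.
Putting it together: 50  -37  40.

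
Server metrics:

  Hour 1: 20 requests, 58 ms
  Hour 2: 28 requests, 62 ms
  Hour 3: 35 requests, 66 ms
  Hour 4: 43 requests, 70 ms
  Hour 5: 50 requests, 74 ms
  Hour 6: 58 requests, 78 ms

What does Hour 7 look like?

Requests goes 20, 28, 35, 43, 50, 58 → 65 (alternating steps +8, +7, +8, +7, …).
For the ms, +4 each step: 58, 62, 66, 70, 74, 78 → 82.
So the next row is 65 requests, 82 ms.

65 requests, 82 ms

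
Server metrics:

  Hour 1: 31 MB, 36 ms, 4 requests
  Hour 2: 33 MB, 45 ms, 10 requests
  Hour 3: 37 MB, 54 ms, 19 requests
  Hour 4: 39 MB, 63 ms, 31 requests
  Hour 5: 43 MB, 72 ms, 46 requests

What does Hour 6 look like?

MB: alternating steps +2, +4, +2, +4, …, so 31, 33, 37, 39, 43 → 45.
Ms: +9 each step, so 36, 45, 54, 63, 72 → 81.
For the requests, differences are 6, 9, 12, … (increasing by 3 each time): 4, 10, 19, 31, 46 → 64.
So the next record is 45 MB, 81 ms, 64 requests.

45 MB, 81 ms, 64 requests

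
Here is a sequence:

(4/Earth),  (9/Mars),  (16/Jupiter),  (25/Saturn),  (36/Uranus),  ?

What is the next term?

For the first value, perfect squares: 2², 3², 4², …: 4, 9, 16, 25, 36 → 49.
Planet — runs through the planets Mercury→Neptune: Earth, Mars, Jupiter, Saturn, Uranus → Neptune.
So the next term is (49/Neptune).

(49/Neptune)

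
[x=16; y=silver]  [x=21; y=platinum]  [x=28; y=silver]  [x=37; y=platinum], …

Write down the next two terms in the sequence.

X: differences are 5, 7, 9, … (increasing by 2 each time), so 16, 21, 28, 37 → 48 → 61.
For the y, alternates silver ↔ platinum: silver, platinum, silver, platinum → silver → platinum.
Putting the parts together: [x=48; y=silver] and then [x=61; y=platinum].

[x=48; y=silver], [x=61; y=platinum]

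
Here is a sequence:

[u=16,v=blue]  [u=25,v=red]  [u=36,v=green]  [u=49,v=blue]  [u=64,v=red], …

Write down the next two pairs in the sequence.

For the u, perfect squares: 4², 5², 6², …: 16, 25, 36, 49, 64 → 81 → 100.
V: repeats blue → red → green; blue, red, green, blue, red → green → blue.
So the next two pairs are [u=81,v=green] and [u=100,v=blue].

[u=81,v=green], [u=100,v=blue]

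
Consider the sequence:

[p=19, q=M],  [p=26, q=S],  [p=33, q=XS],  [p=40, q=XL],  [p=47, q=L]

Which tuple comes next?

P goes 19, 26, 33, 40, 47 → 54 (+7 each step).
Q: M, S, XS, XL, L → M (runs backward through clothing sizes XS→XL).
So the next tuple is [p=54, q=M].

[p=54, q=M]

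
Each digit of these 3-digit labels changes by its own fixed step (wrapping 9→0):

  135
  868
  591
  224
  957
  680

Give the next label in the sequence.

313

First digit — −3 each step, mod 10: 1, 8, 5, 2, 9, 6 → 3.
For the second digit, +3 each step, mod 10: 3, 6, 9, 2, 5, 8 → 1.
Third digit goes 5, 8, 1, 4, 7, 0 → 3 (+3 each step, mod 10).
Putting it together: 313.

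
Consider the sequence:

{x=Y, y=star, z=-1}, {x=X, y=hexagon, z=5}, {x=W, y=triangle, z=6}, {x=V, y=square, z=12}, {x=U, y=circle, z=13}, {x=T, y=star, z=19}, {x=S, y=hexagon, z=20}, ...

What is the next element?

For the x, letters move back 1 place in the alphabet: Y, X, W, V, U, T, S → R.
Y: star, hexagon, triangle, square, circle, star, hexagon → triangle (repeats star → hexagon → triangle → square → circle).
Z: alternating steps +6, +1, +6, +1, …; -1, 5, 6, 12, 13, 19, 20 → 26.
Putting it together: {x=R, y=triangle, z=26}.

{x=R, y=triangle, z=26}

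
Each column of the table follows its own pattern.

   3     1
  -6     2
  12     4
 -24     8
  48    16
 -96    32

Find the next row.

192  64

First component: ×(-2) each step, so 3, -6, 12, -24, 48, -96 → 192.
Second component: ×2 each step; 1, 2, 4, 8, 16, 32 → 64.
Combining the parts gives 192  64.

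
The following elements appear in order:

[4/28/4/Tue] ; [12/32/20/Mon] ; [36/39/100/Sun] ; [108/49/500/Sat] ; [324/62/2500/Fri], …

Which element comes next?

For the first slot, ×3 each step: 4, 12, 36, 108, 324 → 972.
Second slot: 28, 32, 39, 49, 62 → 78 (differences are 4, 7, 10, … (increasing by 3 each time)).
Third slot: ×5 each step; 4, 20, 100, 500, 2500 → 12500.
For the day, runs backward through the weekdays Mon→Sun: Tue, Mon, Sun, Sat, Fri → Thu.
Putting it together: [972/78/12500/Thu].

[972/78/12500/Thu]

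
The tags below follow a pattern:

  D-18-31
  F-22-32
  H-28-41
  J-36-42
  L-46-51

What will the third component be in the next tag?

Letter — letters move forward 2 places in the alphabet: D, F, H, J, L → N.
Second component goes 18, 22, 28, 36, 46 → 58 (differences are 4, 6, 8, … (increasing by 2 each time)).
Third component: 31, 32, 41, 42, 51 → 52 (alternating steps +1, +9, +1, +9, …).

52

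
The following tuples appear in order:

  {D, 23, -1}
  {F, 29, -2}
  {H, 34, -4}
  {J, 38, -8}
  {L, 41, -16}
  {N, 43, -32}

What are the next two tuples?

Letter goes D, F, H, J, L, N → P → R (letters move forward 2 places in the alphabet).
Second value: 23, 29, 34, 38, 41, 43 → 44 → 44 (differences are 6, 5, 4, … (decreasing by 1 each time)).
Third value: ×2 each step; -1, -2, -4, -8, -16, -32 → -64 → -128.
Putting the parts together: {P, 44, -64} and then {R, 44, -128}.

{P, 44, -64}, {R, 44, -128}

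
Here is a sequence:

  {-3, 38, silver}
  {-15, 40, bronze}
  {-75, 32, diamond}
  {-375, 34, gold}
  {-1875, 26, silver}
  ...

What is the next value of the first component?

-9375

First component: -3, -15, -75, -375, -1875 → -9375 (×5 each step).
Second component goes 38, 40, 32, 34, 26 → 28 (alternating steps +2, −8, +2, −8, …).
For the rank, repeats silver → bronze → diamond → gold: silver, bronze, diamond, gold, silver → bronze.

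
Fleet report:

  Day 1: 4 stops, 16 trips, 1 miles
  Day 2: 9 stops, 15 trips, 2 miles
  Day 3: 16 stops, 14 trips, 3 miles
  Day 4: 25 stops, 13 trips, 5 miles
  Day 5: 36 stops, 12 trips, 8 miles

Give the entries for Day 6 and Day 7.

Stops: 4, 9, 16, 25, 36 → 49 → 64 (perfect squares: 2², 3², 4², …).
For the trips, −1 each step: 16, 15, 14, 13, 12 → 11 → 10.
Miles — each term is the sum of the two before it: 1, 2, 3, 5, 8 → 13 → 21.
Putting the parts together: 49 stops, 11 trips, 13 miles and then 64 stops, 10 trips, 21 miles.

49 stops, 11 trips, 13 miles; 64 stops, 10 trips, 21 miles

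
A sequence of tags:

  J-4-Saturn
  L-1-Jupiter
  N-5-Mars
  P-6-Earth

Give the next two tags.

R-11-Venus then T-17-Mercury

Letter — letters move forward 2 places in the alphabet: J, L, N, P → R → T.
Second component: each term is the sum of the two before it; 4, 1, 5, 6 → 11 → 17.
Planet: runs backward through the planets Mercury→Neptune; Saturn, Jupiter, Mars, Earth → Venus → Mercury.
Putting the parts together: R-11-Venus and then T-17-Mercury.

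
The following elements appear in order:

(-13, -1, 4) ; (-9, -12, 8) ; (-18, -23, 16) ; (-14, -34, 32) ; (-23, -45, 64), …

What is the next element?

First part goes -13, -9, -18, -14, -23 → -19 (alternating steps +4, −9, +4, −9, …).
Second part: -1, -12, -23, -34, -45 → -56 (−11 each step).
Third part: ×2 each step; 4, 8, 16, 32, 64 → 128.
So the next element is (-19, -56, 128).

(-19, -56, 128)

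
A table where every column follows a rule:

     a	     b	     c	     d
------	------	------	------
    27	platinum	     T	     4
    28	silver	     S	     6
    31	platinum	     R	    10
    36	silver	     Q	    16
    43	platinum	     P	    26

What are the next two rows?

52  silver  O  42; 63  platinum  N  68

Column a: differences are 1, 3, 5, … (increasing by 2 each time); 27, 28, 31, 36, 43 → 52 → 63.
Column b goes platinum, silver, platinum, silver, platinum → silver → platinum (alternates platinum ↔ silver).
Column c goes T, S, R, Q, P → O → N (letters move back 1 place in the alphabet).
For the column d, each term is the sum of the two before it: 4, 6, 10, 16, 26 → 42 → 68.
Putting the parts together: 52  silver  O  42 and then 63  platinum  N  68.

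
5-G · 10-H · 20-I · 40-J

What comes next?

First component: 5, 10, 20, 40 → 80 (×2 each step).
For the letter, letters move forward 1 place in the alphabet: G, H, I, J → K.
Combining the parts gives 80-K.

80-K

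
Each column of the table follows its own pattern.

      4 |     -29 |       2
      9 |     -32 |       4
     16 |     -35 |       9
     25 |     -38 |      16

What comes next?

First component — perfect squares: 2², 3², 4², …: 4, 9, 16, 25 → 36.
For the second component, −3 each step: -29, -32, -35, -38 → -41.
Third component goes 2, 4, 9, 16 → 25 (always the previous value of the first component).
Putting it together: 36  -41  25.

36  -41  25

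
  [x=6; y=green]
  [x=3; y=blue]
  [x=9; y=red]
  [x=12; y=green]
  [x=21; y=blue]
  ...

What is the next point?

X — each term is the sum of the two before it: 6, 3, 9, 12, 21 → 33.
Y: green, blue, red, green, blue → red (repeats green → blue → red).
Combining the parts gives [x=33; y=red].

[x=33; y=red]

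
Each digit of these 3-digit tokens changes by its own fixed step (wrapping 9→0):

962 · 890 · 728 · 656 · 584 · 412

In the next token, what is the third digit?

0

For the third digit, −2 each step, mod 10: 2, 0, 8, 6, 4, 2 → 0.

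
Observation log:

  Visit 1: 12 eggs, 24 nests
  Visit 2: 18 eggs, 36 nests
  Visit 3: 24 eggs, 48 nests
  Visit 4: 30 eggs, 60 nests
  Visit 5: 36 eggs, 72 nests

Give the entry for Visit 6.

42 eggs, 84 nests

For the eggs, +6 each step: 12, 18, 24, 30, 36 → 42.
Nests: 24, 36, 48, 60, 72 → 84 (always 2 × the eggs).
So the next line is 42 eggs, 84 nests.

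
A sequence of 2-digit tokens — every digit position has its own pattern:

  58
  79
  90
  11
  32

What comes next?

53

First digit: 5, 7, 9, 1, 3 → 5 (+2 each step, mod 10).
Second digit — +1 each step, mod 10: 8, 9, 0, 1, 2 → 3.
Putting it together: 53.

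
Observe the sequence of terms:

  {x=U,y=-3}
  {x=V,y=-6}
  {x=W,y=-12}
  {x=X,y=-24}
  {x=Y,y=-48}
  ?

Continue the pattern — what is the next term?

X: letters move forward 1 place in the alphabet, so U, V, W, X, Y → Z.
Y: ×2 each step, so -3, -6, -12, -24, -48 → -96.
So the next term is {x=Z,y=-96}.

{x=Z,y=-96}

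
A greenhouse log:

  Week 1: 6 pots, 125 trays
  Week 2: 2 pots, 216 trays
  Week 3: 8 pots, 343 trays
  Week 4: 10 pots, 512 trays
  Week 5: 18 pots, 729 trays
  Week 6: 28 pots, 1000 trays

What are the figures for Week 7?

46 pots, 1331 trays

Pots — each term is the sum of the two before it: 6, 2, 8, 10, 18, 28 → 46.
Trays goes 125, 216, 343, 512, 729, 1000 → 1331 (perfect cubes: 5³, 6³, 7³, …).
So the next record is 46 pots, 1331 trays.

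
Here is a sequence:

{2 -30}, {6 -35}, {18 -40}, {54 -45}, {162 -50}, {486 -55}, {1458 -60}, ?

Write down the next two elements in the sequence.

First coordinate: 2, 6, 18, 54, 162, 486, 1458 → 4374 → 13122 (×3 each step).
Second coordinate: −5 each step, so -30, -35, -40, -45, -50, -55, -60 → -65 → -70.
Putting the parts together: {4374 -65} and then {13122 -70}.

{4374 -65}, {13122 -70}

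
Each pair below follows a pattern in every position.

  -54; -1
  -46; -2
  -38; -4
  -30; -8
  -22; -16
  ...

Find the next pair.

-14; -32

First component — +8 each step: -54, -46, -38, -30, -22 → -14.
Second component: -1, -2, -4, -8, -16 → -32 (×2 each step).
So the next pair is -14; -32.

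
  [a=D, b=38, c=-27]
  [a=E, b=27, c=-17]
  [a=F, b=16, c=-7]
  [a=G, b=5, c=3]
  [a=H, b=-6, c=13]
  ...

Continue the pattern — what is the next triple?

For the a, letters move forward 1 place in the alphabet: D, E, F, G, H → I.
B goes 38, 27, 16, 5, -6 → -17 (−11 each step).
C: +10 each step; -27, -17, -7, 3, 13 → 23.
Combining the parts gives [a=I, b=-17, c=23].

[a=I, b=-17, c=23]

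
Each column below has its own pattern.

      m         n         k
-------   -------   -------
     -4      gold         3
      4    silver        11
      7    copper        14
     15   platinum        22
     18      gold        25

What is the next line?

Column m: alternating steps +8, +3, +8, +3, …; -4, 4, 7, 15, 18 → 26.
Column n — repeats gold → silver → copper → platinum: gold, silver, copper, platinum, gold → silver.
Column k — always 7 more than the column m: 3, 11, 14, 22, 25 → 33.
So the next line is 26  silver  33.

26  silver  33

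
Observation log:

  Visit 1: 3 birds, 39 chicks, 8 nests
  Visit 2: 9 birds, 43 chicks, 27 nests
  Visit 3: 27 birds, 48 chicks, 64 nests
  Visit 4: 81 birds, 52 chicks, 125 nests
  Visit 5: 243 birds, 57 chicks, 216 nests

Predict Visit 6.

729 birds, 61 chicks, 343 nests

Birds goes 3, 9, 27, 81, 243 → 729 (×3 each step).
Chicks: alternating steps +4, +5, +4, +5, …, so 39, 43, 48, 52, 57 → 61.
Nests: perfect cubes: 2³, 3³, 4³, …; 8, 27, 64, 125, 216 → 343.
So the next line is 729 birds, 61 chicks, 343 nests.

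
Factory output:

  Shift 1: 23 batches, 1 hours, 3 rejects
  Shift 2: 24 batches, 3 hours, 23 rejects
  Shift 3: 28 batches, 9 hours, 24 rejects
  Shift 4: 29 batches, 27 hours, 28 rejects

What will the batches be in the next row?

33

Batches: alternating steps +1, +4, +1, +4, …, so 23, 24, 28, 29 → 33.
Hours: ×3 each step, so 1, 3, 9, 27 → 81.
Rejects: 3, 23, 24, 28 → 29 (always the previous value of the batches).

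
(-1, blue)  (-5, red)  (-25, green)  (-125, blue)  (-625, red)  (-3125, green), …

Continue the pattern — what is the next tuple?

(-15625, blue)

First part: -1, -5, -25, -125, -625, -3125 → -15625 (×5 each step).
Colour: blue, red, green, blue, red, green → blue (repeats blue → red → green).
Combining the parts gives (-15625, blue).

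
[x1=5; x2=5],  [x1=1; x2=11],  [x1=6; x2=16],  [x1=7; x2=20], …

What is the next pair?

X1: 5, 1, 6, 7 → 13 (each term is the sum of the two before it).
X2: differences are 6, 5, 4, … (decreasing by 1 each time), so 5, 11, 16, 20 → 23.
Combining the parts gives [x1=13; x2=23].

[x1=13; x2=23]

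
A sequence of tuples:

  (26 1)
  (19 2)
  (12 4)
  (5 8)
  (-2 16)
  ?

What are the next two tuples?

(-9 32), (-16 64)

First entry: −7 each step; 26, 19, 12, 5, -2 → -9 → -16.
Second entry goes 1, 2, 4, 8, 16 → 32 → 64 (×2 each step).
Putting the parts together: (-9 32) and then (-16 64).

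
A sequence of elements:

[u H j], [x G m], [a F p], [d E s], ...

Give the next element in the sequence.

[g D v]

First letter: letters move forward 3 places in the alphabet, wrapping Z→A; u, x, a, d → g.
Second letter: letters move back 1 place in the alphabet; H, G, F, E → D.
Third letter: letters move forward 3 places in the alphabet; j, m, p, s → v.
Putting it together: [g D v].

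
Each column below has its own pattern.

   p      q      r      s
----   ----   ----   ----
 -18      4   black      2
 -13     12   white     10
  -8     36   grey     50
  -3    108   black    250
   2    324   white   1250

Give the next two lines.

7  972  grey  6250; 12  2916  black  31250

Column p goes -18, -13, -8, -3, 2 → 7 → 12 (+5 each step).
Column q: 4, 12, 36, 108, 324 → 972 → 2916 (×3 each step).
Column r: repeats black → white → grey, so black, white, grey, black, white → grey → black.
Column s: ×5 each step, so 2, 10, 50, 250, 1250 → 6250 → 31250.
So the next two lines are 7  972  grey  6250 and 12  2916  black  31250.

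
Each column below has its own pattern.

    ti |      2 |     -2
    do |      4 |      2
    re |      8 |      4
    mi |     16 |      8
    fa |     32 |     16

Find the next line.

Note — runs through the solfège scale do→ti: ti, do, re, mi, fa → sol.
Second component — ×2 each step: 2, 4, 8, 16, 32 → 64.
Third component: always the previous value of the second component, so -2, 2, 4, 8, 16 → 32.
So the next line is sol  64  32.

sol  64  32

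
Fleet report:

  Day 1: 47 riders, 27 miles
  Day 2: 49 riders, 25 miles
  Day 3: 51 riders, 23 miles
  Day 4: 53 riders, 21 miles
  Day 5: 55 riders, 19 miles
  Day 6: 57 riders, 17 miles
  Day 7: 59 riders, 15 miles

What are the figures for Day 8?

61 riders, 13 miles

Riders: +2 each step; 47, 49, 51, 53, 55, 57, 59 → 61.
Miles: 27, 25, 23, 21, 19, 17, 15 → 13 (together with the riders always sums to 74).
Putting it together: 61 riders, 13 miles.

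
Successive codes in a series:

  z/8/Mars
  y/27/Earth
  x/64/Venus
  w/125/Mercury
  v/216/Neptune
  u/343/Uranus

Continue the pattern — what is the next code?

Letter: letters move back 1 place in the alphabet; z, y, x, w, v, u → t.
For the second component, perfect cubes: 2³, 3³, 4³, …: 8, 27, 64, 125, 216, 343 → 512.
Planet: runs backward through the planets Mercury→Neptune; Mars, Earth, Venus, Mercury, Neptune, Uranus → Saturn.
Combining the parts gives t/512/Saturn.

t/512/Saturn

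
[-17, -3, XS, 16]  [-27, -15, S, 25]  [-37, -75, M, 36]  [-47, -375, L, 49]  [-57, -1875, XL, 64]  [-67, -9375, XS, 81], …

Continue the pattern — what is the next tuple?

First value goes -17, -27, -37, -47, -57, -67 → -77 (−10 each step).
Second value: ×5 each step, so -3, -15, -75, -375, -1875, -9375 → -46875.
For the size, repeats XS → S → M → L → XL: XS, S, M, L, XL, XS → S.
Fourth value: 16, 25, 36, 49, 64, 81 → 100 (perfect squares: 4², 5², 6², …).
Combining the parts gives [-77, -46875, S, 100].

[-77, -46875, S, 100]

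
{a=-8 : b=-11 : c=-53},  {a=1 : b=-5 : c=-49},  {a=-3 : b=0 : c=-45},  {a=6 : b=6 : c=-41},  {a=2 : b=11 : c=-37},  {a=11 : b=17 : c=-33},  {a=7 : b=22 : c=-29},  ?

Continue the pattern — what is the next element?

A: alternating steps +9, −4, +9, −4, …; -8, 1, -3, 6, 2, 11, 7 → 16.
B: alternating steps +6, +5, +6, +5, …; -11, -5, 0, 6, 11, 17, 22 → 28.
C: +4 each step, so -53, -49, -45, -41, -37, -33, -29 → -25.
So the next element is {a=16 : b=28 : c=-25}.

{a=16 : b=28 : c=-25}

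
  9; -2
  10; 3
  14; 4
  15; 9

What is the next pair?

19; 10

First part goes 9, 10, 14, 15 → 19 (alternating steps +1, +4, +1, +4, …).
Second part goes -2, 3, 4, 9 → 10 (alternating steps +5, +1, +5, +1, …).
Putting it together: 19; 10.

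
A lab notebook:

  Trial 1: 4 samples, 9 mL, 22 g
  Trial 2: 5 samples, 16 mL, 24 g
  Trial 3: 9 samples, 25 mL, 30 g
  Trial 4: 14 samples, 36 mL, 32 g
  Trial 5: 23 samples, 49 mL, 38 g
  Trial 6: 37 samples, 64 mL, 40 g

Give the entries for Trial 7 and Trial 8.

60 samples, 81 mL, 46 g; 97 samples, 100 mL, 48 g

Samples: each term is the sum of the two before it, so 4, 5, 9, 14, 23, 37 → 60 → 97.
ML: perfect squares: 3², 4², 5², …; 9, 16, 25, 36, 49, 64 → 81 → 100.
G — alternating steps +2, +6, +2, +6, …: 22, 24, 30, 32, 38, 40 → 46 → 48.
Putting the parts together: 60 samples, 81 mL, 46 g and then 97 samples, 100 mL, 48 g.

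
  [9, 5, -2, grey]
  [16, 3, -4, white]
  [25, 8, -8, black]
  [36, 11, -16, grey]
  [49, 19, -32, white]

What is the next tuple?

[64, 30, -64, black]

For the first entry, perfect squares: 3², 4², 5², …: 9, 16, 25, 36, 49 → 64.
Second entry: each term is the sum of the two before it, so 5, 3, 8, 11, 19 → 30.
Third entry — ×2 each step: -2, -4, -8, -16, -32 → -64.
Shade goes grey, white, black, grey, white → black (repeats grey → white → black).
So the next tuple is [64, 30, -64, black].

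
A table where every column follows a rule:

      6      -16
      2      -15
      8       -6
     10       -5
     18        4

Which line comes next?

First component — each term is the sum of the two before it: 6, 2, 8, 10, 18 → 28.
Second component: alternating steps +1, +9, +1, +9, …, so -16, -15, -6, -5, 4 → 5.
So the next line is 28  5.

28  5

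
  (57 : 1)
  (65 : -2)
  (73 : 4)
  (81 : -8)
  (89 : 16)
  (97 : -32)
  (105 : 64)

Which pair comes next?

First coordinate: 57, 65, 73, 81, 89, 97, 105 → 113 (+8 each step).
For the second coordinate, ×(-2) each step: 1, -2, 4, -8, 16, -32, 64 → -128.
Putting it together: (113 : -128).

(113 : -128)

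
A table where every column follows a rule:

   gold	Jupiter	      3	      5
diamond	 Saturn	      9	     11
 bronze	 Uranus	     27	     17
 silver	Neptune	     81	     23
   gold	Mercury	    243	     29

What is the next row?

diamond  Venus  729  35

Rank: repeats gold → diamond → bronze → silver; gold, diamond, bronze, silver, gold → diamond.
Planet — runs through the planets Mercury→Neptune: Jupiter, Saturn, Uranus, Neptune, Mercury → Venus.
Third component: 3, 9, 27, 81, 243 → 729 (×3 each step).
Fourth component goes 5, 11, 17, 23, 29 → 35 (+6 each step).
Combining the parts gives diamond  Venus  729  35.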